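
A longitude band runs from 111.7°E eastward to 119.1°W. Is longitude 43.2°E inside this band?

Band width going east from +111.7° to -119.1°: ((-119.1 − 111.7) mod 360) = 129.2°.
Offset of +43.2° east of the west edge: ((43.2 − 111.7) mod 360) = 291.5°.
291.5° > 129.2° ⇒ outside.

No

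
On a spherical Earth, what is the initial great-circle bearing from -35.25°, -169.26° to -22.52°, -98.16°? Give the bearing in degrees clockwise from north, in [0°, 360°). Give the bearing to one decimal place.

Δλ = -98.16 − -169.26 = 71.10°.
θ = atan2( sin Δλ · cos φ₂ , cos φ₁ · sin φ₂ − sin φ₁ · cos φ₂ · cos Δλ )
  = atan2(0.87394, -0.14009) = 99.107° → normalised to [0°, 360°): 99.107°.

99.1°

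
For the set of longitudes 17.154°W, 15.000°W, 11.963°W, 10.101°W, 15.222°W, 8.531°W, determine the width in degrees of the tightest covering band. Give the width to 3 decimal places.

Sort the longitudes: -17.154°, -15.222°, -15.000°, -11.963°, -10.101°, -8.531°.
Eastward gaps between consecutive values (wrapping around): 1.932°, 0.222°, 3.037°, 1.862°, 1.570°, 351.377°.
Largest gap = 351.377° ⇒ minimal covering band is its complement: 360° − 351.377° = 8.623°.
Band runs from -17.154° eastward to -8.531°.

8.623°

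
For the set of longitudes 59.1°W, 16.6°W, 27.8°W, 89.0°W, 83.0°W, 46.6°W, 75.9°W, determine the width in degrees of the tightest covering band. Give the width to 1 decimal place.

72.4°

Sort the longitudes: -89.0°, -83.0°, -75.9°, -59.1°, -46.6°, -27.8°, -16.6°.
Eastward gaps between consecutive values (wrapping around): 6.0°, 7.1°, 16.8°, 12.5°, 18.8°, 11.2°, 287.6°.
Largest gap = 287.6° ⇒ minimal covering band is its complement: 360° − 287.6° = 72.4°.
Band runs from -89.0° eastward to -16.6°.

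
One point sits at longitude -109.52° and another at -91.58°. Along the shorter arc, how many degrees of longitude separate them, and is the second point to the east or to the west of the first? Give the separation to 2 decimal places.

17.94° east

Raw difference: -91.58 − -109.52 = 17.94°.
Normalise into (−180°, 180°]: 17.94° stays 17.94°.
Positive ⇒ the second point lies to the east; separation 17.94°.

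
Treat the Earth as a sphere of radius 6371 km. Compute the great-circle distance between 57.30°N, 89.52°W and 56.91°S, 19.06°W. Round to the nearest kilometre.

Δλ = -19.06 − -89.52 = 70.46°.
Δφ = -56.91 − 57.30 = -114.21°.
a = sin²(Δφ/2) + cos φ₁ · cos φ₂ · sin²(Δλ/2) = 0.803190.
c = 2·atan2(√a, √(1−a)) = 2.22230 rad → d = 6371·c ≈ 14158.25 km.

14158 km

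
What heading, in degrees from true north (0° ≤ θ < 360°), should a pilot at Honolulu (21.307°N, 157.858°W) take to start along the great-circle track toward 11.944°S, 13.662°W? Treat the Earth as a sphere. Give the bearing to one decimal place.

Δλ = -13.662 − -157.858 = 144.196°.
θ = atan2( sin Δλ · cos φ₂ , cos φ₁ · sin φ₂ − sin φ₁ · cos φ₂ · cos Δλ )
  = atan2(0.57235, 0.09551) = 80.526° → normalised to [0°, 360°): 80.526°.

80.5°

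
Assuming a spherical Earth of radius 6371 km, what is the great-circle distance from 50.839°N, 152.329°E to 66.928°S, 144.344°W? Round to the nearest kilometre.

Δλ = -144.344 − 152.329 = -296.673°; wrapped into (−180°, 180°]: 63.327°.
Δφ = -66.928 − 50.839 = -117.767°.
a = sin²(Δφ/2) + cos φ₁ · cos φ₂ · sin²(Δλ/2) = 0.801131.
c = 2·atan2(√a, √(1−a)) = 2.21713 rad → d = 6371·c ≈ 14125.33 km.

14125 km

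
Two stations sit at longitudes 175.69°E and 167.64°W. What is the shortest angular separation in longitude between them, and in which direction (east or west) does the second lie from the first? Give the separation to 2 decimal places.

16.67° east

Raw difference: -167.64 − 175.69 = -343.33°.
Normalise into (−180°, 180°]: -343.33° + 360° = 16.67°.
Positive ⇒ the second point lies to the east; separation 16.67°.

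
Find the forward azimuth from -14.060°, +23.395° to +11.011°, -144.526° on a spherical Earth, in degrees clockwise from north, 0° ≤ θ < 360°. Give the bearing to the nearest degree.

257°

Δλ = -144.526 − 23.395 = -167.921°.
θ = atan2( sin Δλ · cos φ₂ , cos φ₁ · sin φ₂ − sin φ₁ · cos φ₂ · cos Δλ )
  = atan2(-0.20541, -0.04791) = -103.129° → normalised to [0°, 360°): 256.871°.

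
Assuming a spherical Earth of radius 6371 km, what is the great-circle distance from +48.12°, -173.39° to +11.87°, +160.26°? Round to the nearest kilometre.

4714 km

Δλ = 160.26 − -173.39 = 333.65°; wrapped into (−180°, 180°]: -26.35°.
Δφ = 11.87 − 48.12 = -36.25°.
a = sin²(Δφ/2) + cos φ₁ · cos φ₂ · sin²(Δλ/2) = 0.130717.
c = 2·atan2(√a, √(1−a)) = 0.73985 rad → d = 6371·c ≈ 4713.61 km.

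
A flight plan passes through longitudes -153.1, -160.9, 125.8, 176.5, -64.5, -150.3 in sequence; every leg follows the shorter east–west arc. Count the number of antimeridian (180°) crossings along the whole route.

2

Leg 1: -153.1° → -160.9°, shortest Δλ = -7.8° (west) — does not cross 180°.
Leg 2: -160.9° → +125.8°, shortest Δλ = -73.3° (west) — crosses 180°.
Leg 3: +125.8° → +176.5°, shortest Δλ = 50.7° (east) — does not cross 180°.
Leg 4: +176.5° → -64.5°, shortest Δλ = 119.0° (east) — crosses 180°.
Leg 5: -64.5° → -150.3°, shortest Δλ = -85.8° (west) — does not cross 180°.
Total crossings: 2.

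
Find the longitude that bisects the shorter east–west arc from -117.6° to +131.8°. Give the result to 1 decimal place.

Signed shortest Δλ from -117.6° to +131.8° is -110.6°.
Midpoint longitude = -117.6° + (-110.6°)/2 = -117.6° − 55.3° = -172.9°.
(The naïve average (-117.6 + +131.8)/2 = 7.1° is on the wrong side of the globe.)

-172.9°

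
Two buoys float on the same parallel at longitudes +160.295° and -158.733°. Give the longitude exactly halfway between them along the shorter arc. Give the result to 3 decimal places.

-179.219°

Signed shortest Δλ from +160.295° to -158.733° is +40.972°.
Midpoint longitude = +160.295° + (+40.972°)/2 = +160.295° + 20.486° = +180.781°.
Normalise into (−180°, 180°]: -179.219°.
(The naïve average (+160.295 + -158.733)/2 = 0.781° is on the wrong side of the globe.)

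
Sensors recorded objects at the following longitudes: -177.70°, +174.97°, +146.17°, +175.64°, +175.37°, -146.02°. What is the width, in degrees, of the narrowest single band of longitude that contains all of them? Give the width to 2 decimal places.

67.81°

Sort the longitudes: -177.70°, -146.02°, +146.17°, +174.97°, +175.37°, +175.64°.
Eastward gaps between consecutive values (wrapping around): 31.68°, 292.19°, 28.80°, 0.40°, 0.27°, 6.66°.
Largest gap = 292.19° ⇒ minimal covering band is its complement: 360° − 292.19° = 67.81°.
Band runs from +146.17° eastward to -146.02°, crossing the antimeridian.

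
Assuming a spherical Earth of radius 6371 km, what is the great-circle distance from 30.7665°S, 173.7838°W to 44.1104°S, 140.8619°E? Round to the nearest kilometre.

Δλ = 140.8619 − -173.7838 = 314.6457°; wrapped into (−180°, 180°]: -45.3543°.
Δφ = -44.1104 − -30.7665 = -13.3439°.
a = sin²(Δφ/2) + cos φ₁ · cos φ₂ · sin²(Δλ/2) = 0.105202.
c = 2·atan2(√a, √(1−a)) = 0.66065 rad → d = 6371·c ≈ 4208.97 km.

4209 km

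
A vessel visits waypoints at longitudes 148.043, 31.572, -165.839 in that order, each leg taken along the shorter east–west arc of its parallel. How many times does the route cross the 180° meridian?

Leg 1: +148.043° → +31.572°, shortest Δλ = -116.471° (west) — does not cross 180°.
Leg 2: +31.572° → -165.839°, shortest Δλ = 162.589° (east) — crosses 180°.
Total crossings: 1.

1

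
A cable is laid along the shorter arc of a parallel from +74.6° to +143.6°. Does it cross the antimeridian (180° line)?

No

Signed shortest Δλ = ((143.6 − 74.6 + 180) mod 360) − 180 = 69.0°.
Going east by 69.0° from +74.6° reaches +143.6° without touching 180°.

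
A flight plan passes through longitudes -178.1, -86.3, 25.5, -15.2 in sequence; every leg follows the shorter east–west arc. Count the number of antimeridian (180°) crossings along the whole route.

0

Leg 1: -178.1° → -86.3°, shortest Δλ = 91.8° (east) — does not cross 180°.
Leg 2: -86.3° → +25.5°, shortest Δλ = 111.8° (east) — does not cross 180°.
Leg 3: +25.5° → -15.2°, shortest Δλ = -40.7° (west) — does not cross 180°.
Total crossings: 0.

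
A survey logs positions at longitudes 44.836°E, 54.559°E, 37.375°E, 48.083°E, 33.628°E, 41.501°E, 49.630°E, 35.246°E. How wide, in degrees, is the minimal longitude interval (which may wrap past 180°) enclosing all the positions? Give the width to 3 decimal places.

20.931°

Sort the longitudes: +33.628°, +35.246°, +37.375°, +41.501°, +44.836°, +48.083°, +49.630°, +54.559°.
Eastward gaps between consecutive values (wrapping around): 1.618°, 2.129°, 4.126°, 3.335°, 3.247°, 1.547°, 4.929°, 339.069°.
Largest gap = 339.069° ⇒ minimal covering band is its complement: 360° − 339.069° = 20.931°.
Band runs from +33.628° eastward to +54.559°.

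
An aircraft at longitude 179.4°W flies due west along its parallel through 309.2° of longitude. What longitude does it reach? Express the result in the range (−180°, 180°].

128.6°W

Start at -179.4°; shift −309.2° → -488.6°.
-488.6° lies outside (−180°, 180°]; add 360° → -128.6°.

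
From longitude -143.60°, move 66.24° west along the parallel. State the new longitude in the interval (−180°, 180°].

Start at -143.60°; shift −66.24° → -209.84°.
-209.84° lies outside (−180°, 180°]; add 360° → +150.16°.

+150.16°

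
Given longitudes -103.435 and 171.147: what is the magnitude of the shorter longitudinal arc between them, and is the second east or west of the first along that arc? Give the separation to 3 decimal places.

Raw difference: 171.147 − -103.435 = 274.582°.
Normalise into (−180°, 180°]: 274.582° − 360° = -85.418°.
Negative ⇒ the second point lies to the west; separation 85.418°.

85.418° west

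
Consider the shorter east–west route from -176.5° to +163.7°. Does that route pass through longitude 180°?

Yes

Naïve |163.7 − -176.5| = 340.2° > 180°, so the shorter arc goes the other way round — across 180°.
Signed shortest Δλ = ((163.7 − -176.5 + 180) mod 360) − 180 = -19.8°.
Going west by 19.8° from -176.5° passes through 180° before reaching +163.7°.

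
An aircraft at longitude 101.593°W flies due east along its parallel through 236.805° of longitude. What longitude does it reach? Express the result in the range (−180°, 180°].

135.212°E

Start at -101.593°; shift +236.805° → +135.212°.
+135.212° already lies in (−180°, 180°].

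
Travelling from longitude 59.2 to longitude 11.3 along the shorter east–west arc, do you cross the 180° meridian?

No

Signed shortest Δλ = ((11.3 − 59.2 + 180) mod 360) − 180 = -47.9°.
Going west by 47.9° from +59.2° reaches +11.3° without touching 180°.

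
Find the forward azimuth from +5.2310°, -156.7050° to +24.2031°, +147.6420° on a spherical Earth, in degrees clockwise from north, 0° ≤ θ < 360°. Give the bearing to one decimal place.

295.6°

Δλ = 147.6420 − -156.7050 = 304.3470°; wrapped into (−180°, 180°]: -55.6530°.
θ = atan2( sin Δλ · cos φ₂ , cos φ₁ · sin φ₂ − sin φ₁ · cos φ₂ · cos Δλ )
  = atan2(-0.75306, 0.36135) = -64.367° → normalised to [0°, 360°): 295.633°.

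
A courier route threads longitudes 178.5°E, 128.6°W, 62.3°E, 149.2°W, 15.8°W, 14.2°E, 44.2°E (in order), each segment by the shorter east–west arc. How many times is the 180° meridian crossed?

3

Leg 1: +178.5° → -128.6°, shortest Δλ = 52.9° (east) — crosses 180°.
Leg 2: -128.6° → +62.3°, shortest Δλ = -169.1° (west) — crosses 180°.
Leg 3: +62.3° → -149.2°, shortest Δλ = 148.5° (east) — crosses 180°.
Leg 4: -149.2° → -15.8°, shortest Δλ = 133.4° (east) — does not cross 180°.
Leg 5: -15.8° → +14.2°, shortest Δλ = 30.0° (east) — does not cross 180°.
Leg 6: +14.2° → +44.2°, shortest Δλ = 30.0° (east) — does not cross 180°.
Total crossings: 3.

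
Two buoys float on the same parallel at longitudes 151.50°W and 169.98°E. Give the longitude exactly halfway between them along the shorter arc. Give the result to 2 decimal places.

170.76°W

Signed shortest Δλ from -151.50° to +169.98° is -38.52°.
Midpoint longitude = -151.50° + (-38.52°)/2 = -151.50° − 19.26° = -170.76°.
(The naïve average (-151.50 + +169.98)/2 = 9.24° is on the wrong side of the globe.)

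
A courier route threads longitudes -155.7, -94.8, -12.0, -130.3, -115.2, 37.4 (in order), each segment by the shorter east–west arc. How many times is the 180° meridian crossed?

0

Leg 1: -155.7° → -94.8°, shortest Δλ = 60.9° (east) — does not cross 180°.
Leg 2: -94.8° → -12.0°, shortest Δλ = 82.8° (east) — does not cross 180°.
Leg 3: -12.0° → -130.3°, shortest Δλ = -118.3° (west) — does not cross 180°.
Leg 4: -130.3° → -115.2°, shortest Δλ = 15.1° (east) — does not cross 180°.
Leg 5: -115.2° → +37.4°, shortest Δλ = 152.6° (east) — does not cross 180°.
Total crossings: 0.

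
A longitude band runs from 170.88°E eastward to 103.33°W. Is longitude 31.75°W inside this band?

Band width going east from +170.88° to -103.33°: ((-103.33 − 170.88) mod 360) = 85.79°.
Offset of -31.75° east of the west edge: ((-31.75 − 170.88) mod 360) = 157.37°.
157.37° > 85.79° ⇒ outside.

No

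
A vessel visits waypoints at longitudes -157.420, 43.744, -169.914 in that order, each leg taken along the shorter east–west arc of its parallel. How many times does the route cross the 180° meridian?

2

Leg 1: -157.420° → +43.744°, shortest Δλ = -158.836° (west) — crosses 180°.
Leg 2: +43.744° → -169.914°, shortest Δλ = 146.342° (east) — crosses 180°.
Total crossings: 2.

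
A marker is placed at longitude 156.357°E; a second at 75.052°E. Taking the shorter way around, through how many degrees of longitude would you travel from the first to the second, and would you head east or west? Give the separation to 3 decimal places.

Raw difference: 75.052 − 156.357 = -81.305°.
Normalise into (−180°, 180°]: -81.305° stays -81.305°.
Negative ⇒ the second point lies to the west; separation 81.305°.

81.305° west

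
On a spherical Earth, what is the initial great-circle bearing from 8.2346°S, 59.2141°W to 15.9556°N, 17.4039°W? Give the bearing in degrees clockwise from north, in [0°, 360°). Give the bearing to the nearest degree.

60°

Δλ = -17.4039 − -59.2141 = 41.8102°.
θ = atan2( sin Δλ · cos φ₂ , cos φ₁ · sin φ₂ − sin φ₁ · cos φ₂ · cos Δλ )
  = atan2(0.64098, 0.37470) = 59.691° → normalised to [0°, 360°): 59.691°.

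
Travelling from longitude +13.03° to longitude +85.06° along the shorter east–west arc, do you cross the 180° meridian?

Signed shortest Δλ = ((85.06 − 13.03 + 180) mod 360) − 180 = 72.03°.
Going east by 72.03° from +13.03° reaches +85.06° without touching 180°.

No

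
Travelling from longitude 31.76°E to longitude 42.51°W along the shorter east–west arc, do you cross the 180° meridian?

No

Signed shortest Δλ = ((-42.51 − 31.76 + 180) mod 360) − 180 = -74.27°.
Going west by 74.27° from +31.76° reaches -42.51° without touching 180°.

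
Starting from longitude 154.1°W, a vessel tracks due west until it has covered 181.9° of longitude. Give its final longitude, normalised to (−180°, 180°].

Start at -154.1°; shift −181.9° → -336.0°.
-336.0° lies outside (−180°, 180°]; add 360° → +24.0°.

24.0°E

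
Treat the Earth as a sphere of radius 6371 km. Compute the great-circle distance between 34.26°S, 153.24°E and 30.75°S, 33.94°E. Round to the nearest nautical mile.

Δλ = 33.94 − 153.24 = -119.30°.
Δφ = -30.75 − -34.26 = 3.51°.
a = sin²(Δφ/2) + cos φ₁ · cos φ₂ · sin²(Δλ/2) = 0.529886.
c = 2·atan2(√a, √(1−a)) = 1.63060 rad → d = 6371·c ≈ 10388.58 km ≈ 5609.38 nmi.

5609 nmi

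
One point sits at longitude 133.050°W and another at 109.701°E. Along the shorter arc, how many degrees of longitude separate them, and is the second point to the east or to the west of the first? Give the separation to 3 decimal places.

Raw difference: 109.701 − -133.050 = 242.751°.
Normalise into (−180°, 180°]: 242.751° − 360° = -117.249°.
Negative ⇒ the second point lies to the west; separation 117.249°.

117.249° west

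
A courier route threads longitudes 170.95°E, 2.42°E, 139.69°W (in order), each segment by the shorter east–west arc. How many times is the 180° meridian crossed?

0

Leg 1: +170.95° → +2.42°, shortest Δλ = -168.53° (west) — does not cross 180°.
Leg 2: +2.42° → -139.69°, shortest Δλ = -142.11° (west) — does not cross 180°.
Total crossings: 0.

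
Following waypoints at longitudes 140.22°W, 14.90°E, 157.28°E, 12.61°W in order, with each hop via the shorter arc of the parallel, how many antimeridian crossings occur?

Leg 1: -140.22° → +14.90°, shortest Δλ = 155.12° (east) — does not cross 180°.
Leg 2: +14.90° → +157.28°, shortest Δλ = 142.38° (east) — does not cross 180°.
Leg 3: +157.28° → -12.61°, shortest Δλ = -169.89° (west) — does not cross 180°.
Total crossings: 0.

0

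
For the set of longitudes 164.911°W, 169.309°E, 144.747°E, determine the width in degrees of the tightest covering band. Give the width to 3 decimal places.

50.342°

Sort the longitudes: -164.911°, +144.747°, +169.309°.
Eastward gaps between consecutive values (wrapping around): 309.658°, 24.562°, 25.780°.
Largest gap = 309.658° ⇒ minimal covering band is its complement: 360° − 309.658° = 50.342°.
Band runs from +144.747° eastward to -164.911°, crossing the antimeridian.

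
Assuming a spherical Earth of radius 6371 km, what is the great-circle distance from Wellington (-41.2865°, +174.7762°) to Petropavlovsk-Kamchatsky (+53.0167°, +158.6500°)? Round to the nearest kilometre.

Δλ = 158.6500 − 174.7762 = -16.1262°.
Δφ = 53.0167 − -41.2865 = 94.3032°.
a = sin²(Δφ/2) + cos φ₁ · cos φ₂ · sin²(Δλ/2) = 0.546411.
c = 2·atan2(√a, √(1−a)) = 1.66375 rad → d = 6371·c ≈ 10599.76 km.

10600 km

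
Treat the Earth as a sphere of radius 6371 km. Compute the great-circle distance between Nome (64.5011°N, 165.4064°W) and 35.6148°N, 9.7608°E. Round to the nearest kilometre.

Δλ = 9.7608 − -165.4064 = 175.1672°.
Δφ = 35.6148 − 64.5011 = -28.8863°.
a = sin²(Δφ/2) + cos φ₁ · cos φ₂ · sin²(Δλ/2) = 0.411558.
c = 2·atan2(√a, √(1−a)) = 1.39298 rad → d = 6371·c ≈ 8874.65 km.

8875 km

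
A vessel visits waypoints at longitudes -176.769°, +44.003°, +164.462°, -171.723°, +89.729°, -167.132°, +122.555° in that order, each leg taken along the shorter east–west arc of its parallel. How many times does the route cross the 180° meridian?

5

Leg 1: -176.769° → +44.003°, shortest Δλ = -139.228° (west) — crosses 180°.
Leg 2: +44.003° → +164.462°, shortest Δλ = 120.459° (east) — does not cross 180°.
Leg 3: +164.462° → -171.723°, shortest Δλ = 23.815° (east) — crosses 180°.
Leg 4: -171.723° → +89.729°, shortest Δλ = -98.548° (west) — crosses 180°.
Leg 5: +89.729° → -167.132°, shortest Δλ = 103.139° (east) — crosses 180°.
Leg 6: -167.132° → +122.555°, shortest Δλ = -70.313° (west) — crosses 180°.
Total crossings: 5.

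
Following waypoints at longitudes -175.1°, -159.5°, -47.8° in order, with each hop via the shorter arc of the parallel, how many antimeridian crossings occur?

0

Leg 1: -175.1° → -159.5°, shortest Δλ = 15.6° (east) — does not cross 180°.
Leg 2: -159.5° → -47.8°, shortest Δλ = 111.7° (east) — does not cross 180°.
Total crossings: 0.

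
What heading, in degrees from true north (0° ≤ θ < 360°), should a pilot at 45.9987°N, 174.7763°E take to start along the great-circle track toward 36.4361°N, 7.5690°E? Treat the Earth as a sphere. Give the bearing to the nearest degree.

Δλ = 7.5690 − 174.7763 = -167.2073°.
θ = atan2( sin Δλ · cos φ₂ , cos φ₁ · sin φ₂ − sin φ₁ · cos φ₂ · cos Δλ )
  = atan2(-0.17814, 0.97693) = -10.334° → normalised to [0°, 360°): 349.666°.

350°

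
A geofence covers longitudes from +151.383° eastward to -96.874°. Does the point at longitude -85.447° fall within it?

No

Band width going east from +151.383° to -96.874°: ((-96.874 − 151.383) mod 360) = 111.743°.
Offset of -85.447° east of the west edge: ((-85.447 − 151.383) mod 360) = 123.170°.
123.170° > 111.743° ⇒ outside.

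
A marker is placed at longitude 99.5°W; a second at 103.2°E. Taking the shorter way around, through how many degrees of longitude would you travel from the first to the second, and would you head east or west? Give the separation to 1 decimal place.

157.3° west

Raw difference: 103.2 − -99.5 = 202.7°.
Normalise into (−180°, 180°]: 202.7° − 360° = -157.3°.
Negative ⇒ the second point lies to the west; separation 157.3°.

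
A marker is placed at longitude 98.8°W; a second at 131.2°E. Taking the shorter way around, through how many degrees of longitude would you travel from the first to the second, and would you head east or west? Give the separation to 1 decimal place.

Raw difference: 131.2 − -98.8 = 230.0°.
Normalise into (−180°, 180°]: 230.0° − 360° = -130.0°.
Negative ⇒ the second point lies to the west; separation 130.0°.

130.0° west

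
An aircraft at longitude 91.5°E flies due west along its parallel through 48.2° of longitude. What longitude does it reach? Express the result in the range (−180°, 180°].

Start at +91.5°; shift −48.2° → +43.3°.
+43.3° already lies in (−180°, 180°].

43.3°E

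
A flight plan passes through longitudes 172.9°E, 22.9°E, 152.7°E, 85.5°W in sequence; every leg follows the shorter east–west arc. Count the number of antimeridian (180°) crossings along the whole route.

Leg 1: +172.9° → +22.9°, shortest Δλ = -150.0° (west) — does not cross 180°.
Leg 2: +22.9° → +152.7°, shortest Δλ = 129.8° (east) — does not cross 180°.
Leg 3: +152.7° → -85.5°, shortest Δλ = 121.8° (east) — crosses 180°.
Total crossings: 1.

1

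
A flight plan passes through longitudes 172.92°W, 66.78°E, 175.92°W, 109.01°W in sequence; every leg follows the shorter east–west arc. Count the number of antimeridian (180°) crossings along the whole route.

Leg 1: -172.92° → +66.78°, shortest Δλ = -120.3° (west) — crosses 180°.
Leg 2: +66.78° → -175.92°, shortest Δλ = 117.3° (east) — crosses 180°.
Leg 3: -175.92° → -109.01°, shortest Δλ = 66.91° (east) — does not cross 180°.
Total crossings: 2.

2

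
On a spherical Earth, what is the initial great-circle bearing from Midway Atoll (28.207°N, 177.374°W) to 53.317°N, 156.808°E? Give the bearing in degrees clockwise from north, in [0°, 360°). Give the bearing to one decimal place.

330.1°

Δλ = 156.808 − -177.374 = 334.182°; wrapped into (−180°, 180°]: -25.818°.
θ = atan2( sin Δλ · cos φ₂ , cos φ₁ · sin φ₂ − sin φ₁ · cos φ₂ · cos Δλ )
  = atan2(-0.26017, 0.45254) = -29.895° → normalised to [0°, 360°): 330.105°.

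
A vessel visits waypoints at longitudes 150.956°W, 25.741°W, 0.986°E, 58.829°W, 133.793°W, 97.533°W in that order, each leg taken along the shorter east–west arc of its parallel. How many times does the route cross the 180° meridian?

Leg 1: -150.956° → -25.741°, shortest Δλ = 125.215° (east) — does not cross 180°.
Leg 2: -25.741° → +0.986°, shortest Δλ = 26.727° (east) — does not cross 180°.
Leg 3: +0.986° → -58.829°, shortest Δλ = -59.815° (west) — does not cross 180°.
Leg 4: -58.829° → -133.793°, shortest Δλ = -74.964° (west) — does not cross 180°.
Leg 5: -133.793° → -97.533°, shortest Δλ = 36.26° (east) — does not cross 180°.
Total crossings: 0.

0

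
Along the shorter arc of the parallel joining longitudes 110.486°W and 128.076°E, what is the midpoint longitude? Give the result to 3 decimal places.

171.205°W

Signed shortest Δλ from -110.486° to +128.076° is -121.438°.
Midpoint longitude = -110.486° + (-121.438°)/2 = -110.486° − 60.719° = -171.205°.
(The naïve average (-110.486 + +128.076)/2 = 8.795° is on the wrong side of the globe.)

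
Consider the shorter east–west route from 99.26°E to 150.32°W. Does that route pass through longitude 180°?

Yes

Naïve |-150.32 − 99.26| = 249.58° > 180°, so the shorter arc goes the other way round — across 180°.
Signed shortest Δλ = ((-150.32 − 99.26 + 180) mod 360) − 180 = 110.42°.
Going east by 110.42° from +99.26° passes through 180° before reaching -150.32°.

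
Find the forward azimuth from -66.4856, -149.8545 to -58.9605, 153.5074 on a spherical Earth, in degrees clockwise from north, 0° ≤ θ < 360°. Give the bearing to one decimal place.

Δλ = 153.5074 − -149.8545 = 303.3619°; wrapped into (−180°, 180°]: -56.6381°.
θ = atan2( sin Δλ · cos φ₂ , cos φ₁ · sin φ₂ − sin φ₁ · cos φ₂ · cos Δλ )
  = atan2(-0.43066, -0.08184) = -100.760° → normalised to [0°, 360°): 259.240°.

259.2°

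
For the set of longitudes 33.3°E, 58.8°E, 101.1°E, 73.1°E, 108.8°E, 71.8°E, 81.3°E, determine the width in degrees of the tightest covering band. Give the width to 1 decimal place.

Sort the longitudes: +33.3°, +58.8°, +71.8°, +73.1°, +81.3°, +101.1°, +108.8°.
Eastward gaps between consecutive values (wrapping around): 25.5°, 13.0°, 1.3°, 8.2°, 19.8°, 7.7°, 284.5°.
Largest gap = 284.5° ⇒ minimal covering band is its complement: 360° − 284.5° = 75.5°.
Band runs from +33.3° eastward to +108.8°.

75.5°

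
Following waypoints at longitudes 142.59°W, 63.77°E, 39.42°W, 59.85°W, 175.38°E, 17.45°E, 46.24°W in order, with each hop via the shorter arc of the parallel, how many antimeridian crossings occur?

2

Leg 1: -142.59° → +63.77°, shortest Δλ = -153.64° (west) — crosses 180°.
Leg 2: +63.77° → -39.42°, shortest Δλ = -103.19° (west) — does not cross 180°.
Leg 3: -39.42° → -59.85°, shortest Δλ = -20.43° (west) — does not cross 180°.
Leg 4: -59.85° → +175.38°, shortest Δλ = -124.77° (west) — crosses 180°.
Leg 5: +175.38° → +17.45°, shortest Δλ = -157.93° (west) — does not cross 180°.
Leg 6: +17.45° → -46.24°, shortest Δλ = -63.69° (west) — does not cross 180°.
Total crossings: 2.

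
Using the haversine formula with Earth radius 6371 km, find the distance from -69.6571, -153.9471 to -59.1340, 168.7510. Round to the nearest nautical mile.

1128 nmi

Δλ = 168.7510 − -153.9471 = 322.6981°; wrapped into (−180°, 180°]: -37.3019°.
Δφ = -59.1340 − -69.6571 = 10.5231°.
a = sin²(Δφ/2) + cos φ₁ · cos φ₂ · sin²(Δλ/2) = 0.026650.
c = 2·atan2(√a, √(1−a)) = 0.32796 rad → d = 6371·c ≈ 2089.45 km ≈ 1128.21 nmi.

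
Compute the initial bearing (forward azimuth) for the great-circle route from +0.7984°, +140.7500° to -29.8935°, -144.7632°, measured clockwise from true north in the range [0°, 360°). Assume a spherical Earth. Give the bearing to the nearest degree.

121°

Δλ = -144.7632 − 140.7500 = -285.5132°; wrapped into (−180°, 180°]: 74.4868°.
θ = atan2( sin Δλ · cos φ₂ , cos φ₁ · sin φ₂ − sin φ₁ · cos φ₂ · cos Δλ )
  = atan2(0.83537, -0.50157) = 120.981° → normalised to [0°, 360°): 120.981°.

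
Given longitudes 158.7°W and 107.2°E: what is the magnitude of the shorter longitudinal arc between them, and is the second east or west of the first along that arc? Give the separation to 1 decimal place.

94.1° west

Raw difference: 107.2 − -158.7 = 265.9°.
Normalise into (−180°, 180°]: 265.9° − 360° = -94.1°.
Negative ⇒ the second point lies to the west; separation 94.1°.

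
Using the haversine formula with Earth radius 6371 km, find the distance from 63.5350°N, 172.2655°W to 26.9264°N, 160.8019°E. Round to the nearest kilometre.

Δλ = 160.8019 − -172.2655 = 333.0674°; wrapped into (−180°, 180°]: -26.9326°.
Δφ = 26.9264 − 63.5350 = -36.6086°.
a = sin²(Δφ/2) + cos φ₁ · cos φ₂ · sin²(Δλ/2) = 0.120184.
c = 2·atan2(√a, √(1−a)) = 0.70805 rad → d = 6371·c ≈ 4510.97 km.

4511 km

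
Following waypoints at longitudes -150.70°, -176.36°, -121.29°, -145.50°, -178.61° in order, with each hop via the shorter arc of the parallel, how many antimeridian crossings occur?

0

Leg 1: -150.70° → -176.36°, shortest Δλ = -25.66° (west) — does not cross 180°.
Leg 2: -176.36° → -121.29°, shortest Δλ = 55.07° (east) — does not cross 180°.
Leg 3: -121.29° → -145.50°, shortest Δλ = -24.21° (west) — does not cross 180°.
Leg 4: -145.50° → -178.61°, shortest Δλ = -33.11° (west) — does not cross 180°.
Total crossings: 0.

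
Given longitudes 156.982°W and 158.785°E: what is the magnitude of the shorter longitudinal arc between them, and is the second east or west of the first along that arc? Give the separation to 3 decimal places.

Raw difference: 158.785 − -156.982 = 315.767°.
Normalise into (−180°, 180°]: 315.767° − 360° = -44.233°.
Negative ⇒ the second point lies to the west; separation 44.233°.

44.233° west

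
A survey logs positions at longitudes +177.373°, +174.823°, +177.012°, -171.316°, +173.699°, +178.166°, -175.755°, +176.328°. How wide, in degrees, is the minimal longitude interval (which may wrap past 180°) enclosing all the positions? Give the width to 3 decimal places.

Sort the longitudes: -175.755°, -171.316°, +173.699°, +174.823°, +176.328°, +177.012°, +177.373°, +178.166°.
Eastward gaps between consecutive values (wrapping around): 4.439°, 345.015°, 1.124°, 1.505°, 0.684°, 0.361°, 0.793°, 6.079°.
Largest gap = 345.015° ⇒ minimal covering band is its complement: 360° − 345.015° = 14.985°.
Band runs from +173.699° eastward to -171.316°, crossing the antimeridian.

14.985°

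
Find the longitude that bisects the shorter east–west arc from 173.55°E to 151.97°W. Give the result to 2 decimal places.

169.21°W

Signed shortest Δλ from +173.55° to -151.97° is +34.48°.
Midpoint longitude = +173.55° + (+34.48°)/2 = +173.55° + 17.24° = +190.79°.
Normalise into (−180°, 180°]: -169.21°.
(The naïve average (+173.55 + -151.97)/2 = 10.79° is on the wrong side of the globe.)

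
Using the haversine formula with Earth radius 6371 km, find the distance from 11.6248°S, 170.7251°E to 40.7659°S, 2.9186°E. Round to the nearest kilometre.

14056 km

Δλ = 2.9186 − 170.7251 = -167.8065°.
Δφ = -40.7659 − -11.6248 = -29.1411°.
a = sin²(Δφ/2) + cos φ₁ · cos φ₂ · sin²(Δλ/2) = 0.796769.
c = 2·atan2(√a, √(1−a)) = 2.20624 rad → d = 6371·c ≈ 14055.98 km.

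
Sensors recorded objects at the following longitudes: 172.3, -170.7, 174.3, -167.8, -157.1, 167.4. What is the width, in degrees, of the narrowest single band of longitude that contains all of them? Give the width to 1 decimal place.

Sort the longitudes: -170.7°, -167.8°, -157.1°, +167.4°, +172.3°, +174.3°.
Eastward gaps between consecutive values (wrapping around): 2.9°, 10.7°, 324.5°, 4.9°, 2.0°, 15.0°.
Largest gap = 324.5° ⇒ minimal covering band is its complement: 360° − 324.5° = 35.5°.
Band runs from +167.4° eastward to -157.1°, crossing the antimeridian.

35.5°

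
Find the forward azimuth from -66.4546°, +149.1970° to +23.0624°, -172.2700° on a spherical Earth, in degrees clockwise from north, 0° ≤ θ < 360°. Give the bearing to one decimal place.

35.1°

Δλ = -172.2700 − 149.1970 = -321.4670°; wrapped into (−180°, 180°]: 38.5330°.
θ = atan2( sin Δλ · cos φ₂ , cos φ₁ · sin φ₂ − sin φ₁ · cos φ₂ · cos Δλ )
  = atan2(0.57318, 0.81630) = 35.075° → normalised to [0°, 360°): 35.075°.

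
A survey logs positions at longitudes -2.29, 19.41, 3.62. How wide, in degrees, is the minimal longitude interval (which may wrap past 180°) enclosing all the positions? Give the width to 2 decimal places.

Sort the longitudes: -2.29°, +3.62°, +19.41°.
Eastward gaps between consecutive values (wrapping around): 5.91°, 15.79°, 338.30°.
Largest gap = 338.30° ⇒ minimal covering band is its complement: 360° − 338.30° = 21.70°.
Band runs from -2.29° eastward to +19.41°.

21.70°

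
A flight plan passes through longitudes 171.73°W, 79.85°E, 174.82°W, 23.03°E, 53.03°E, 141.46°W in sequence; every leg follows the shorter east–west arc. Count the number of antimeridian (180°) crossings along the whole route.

Leg 1: -171.73° → +79.85°, shortest Δλ = -108.42° (west) — crosses 180°.
Leg 2: +79.85° → -174.82°, shortest Δλ = 105.33° (east) — crosses 180°.
Leg 3: -174.82° → +23.03°, shortest Δλ = -162.15° (west) — crosses 180°.
Leg 4: +23.03° → +53.03°, shortest Δλ = 30.0° (east) — does not cross 180°.
Leg 5: +53.03° → -141.46°, shortest Δλ = 165.51° (east) — crosses 180°.
Total crossings: 4.

4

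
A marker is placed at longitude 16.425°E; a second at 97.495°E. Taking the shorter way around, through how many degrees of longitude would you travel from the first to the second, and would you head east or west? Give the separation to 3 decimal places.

Raw difference: 97.495 − 16.425 = 81.07°.
Normalise into (−180°, 180°]: 81.07° stays 81.07°.
Positive ⇒ the second point lies to the east; separation 81.070°.

81.070° east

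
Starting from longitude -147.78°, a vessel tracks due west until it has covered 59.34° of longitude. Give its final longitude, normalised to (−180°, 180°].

+152.88°

Start at -147.78°; shift −59.34° → -207.12°.
-207.12° lies outside (−180°, 180°]; add 360° → +152.88°.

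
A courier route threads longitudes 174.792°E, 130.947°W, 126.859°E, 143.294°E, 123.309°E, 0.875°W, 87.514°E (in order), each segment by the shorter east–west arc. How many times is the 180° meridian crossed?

Leg 1: +174.792° → -130.947°, shortest Δλ = 54.261° (east) — crosses 180°.
Leg 2: -130.947° → +126.859°, shortest Δλ = -102.194° (west) — crosses 180°.
Leg 3: +126.859° → +143.294°, shortest Δλ = 16.435° (east) — does not cross 180°.
Leg 4: +143.294° → +123.309°, shortest Δλ = -19.985° (west) — does not cross 180°.
Leg 5: +123.309° → -0.875°, shortest Δλ = -124.184° (west) — does not cross 180°.
Leg 6: -0.875° → +87.514°, shortest Δλ = 88.389° (east) — does not cross 180°.
Total crossings: 2.

2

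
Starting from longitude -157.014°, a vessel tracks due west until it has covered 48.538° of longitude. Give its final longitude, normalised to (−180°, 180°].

+154.448°

Start at -157.014°; shift −48.538° → -205.552°.
-205.552° lies outside (−180°, 180°]; add 360° → +154.448°.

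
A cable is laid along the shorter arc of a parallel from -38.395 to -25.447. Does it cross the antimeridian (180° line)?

No

Signed shortest Δλ = ((-25.447 − -38.395 + 180) mod 360) − 180 = 12.948°.
Going east by 12.948° from -38.395° reaches -25.447° without touching 180°.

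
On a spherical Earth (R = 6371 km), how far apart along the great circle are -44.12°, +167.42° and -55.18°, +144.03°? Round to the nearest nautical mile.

1117 nmi

Δλ = 144.03 − 167.42 = -23.39°.
Δφ = -55.18 − -44.12 = -11.06°.
a = sin²(Δφ/2) + cos φ₁ · cos φ₂ · sin²(Δλ/2) = 0.026129.
c = 2·atan2(√a, √(1−a)) = 0.32471 rad → d = 6371·c ≈ 2068.75 km ≈ 1117.04 nmi.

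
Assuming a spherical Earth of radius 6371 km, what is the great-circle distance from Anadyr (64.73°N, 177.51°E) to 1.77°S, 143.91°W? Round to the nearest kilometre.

Δλ = -143.91 − 177.51 = -321.42°; wrapped into (−180°, 180°]: 38.58°.
Δφ = -1.77 − 64.73 = -66.50°.
a = sin²(Δφ/2) + cos φ₁ · cos φ₂ · sin²(Δλ/2) = 0.347190.
c = 2·atan2(√a, √(1−a)) = 1.26021 rad → d = 6371·c ≈ 8028.77 km.

8029 km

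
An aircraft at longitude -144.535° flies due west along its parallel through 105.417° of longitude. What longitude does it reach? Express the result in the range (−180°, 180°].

+110.048°

Start at -144.535°; shift −105.417° → -249.952°.
-249.952° lies outside (−180°, 180°]; add 360° → +110.048°.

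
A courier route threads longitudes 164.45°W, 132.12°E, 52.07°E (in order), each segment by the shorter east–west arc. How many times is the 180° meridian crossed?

Leg 1: -164.45° → +132.12°, shortest Δλ = -63.43° (west) — crosses 180°.
Leg 2: +132.12° → +52.07°, shortest Δλ = -80.05° (west) — does not cross 180°.
Total crossings: 1.

1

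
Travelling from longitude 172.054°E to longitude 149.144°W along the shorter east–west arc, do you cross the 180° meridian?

Naïve |-149.144 − 172.054| = 321.198° > 180°, so the shorter arc goes the other way round — across 180°.
Signed shortest Δλ = ((-149.144 − 172.054 + 180) mod 360) − 180 = 38.802°.
Going east by 38.802° from +172.054° passes through 180° before reaching -149.144°.

Yes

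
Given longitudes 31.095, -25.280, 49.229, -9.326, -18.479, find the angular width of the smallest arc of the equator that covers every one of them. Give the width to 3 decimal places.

74.509°

Sort the longitudes: -25.280°, -18.479°, -9.326°, +31.095°, +49.229°.
Eastward gaps between consecutive values (wrapping around): 6.801°, 9.153°, 40.421°, 18.134°, 285.491°.
Largest gap = 285.491° ⇒ minimal covering band is its complement: 360° − 285.491° = 74.509°.
Band runs from -25.280° eastward to +49.229°.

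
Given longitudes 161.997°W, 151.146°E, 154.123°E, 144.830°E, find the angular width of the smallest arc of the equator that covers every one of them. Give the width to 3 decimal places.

53.173°

Sort the longitudes: -161.997°, +144.830°, +151.146°, +154.123°.
Eastward gaps between consecutive values (wrapping around): 306.827°, 6.316°, 2.977°, 43.880°.
Largest gap = 306.827° ⇒ minimal covering band is its complement: 360° − 306.827° = 53.173°.
Band runs from +144.830° eastward to -161.997°, crossing the antimeridian.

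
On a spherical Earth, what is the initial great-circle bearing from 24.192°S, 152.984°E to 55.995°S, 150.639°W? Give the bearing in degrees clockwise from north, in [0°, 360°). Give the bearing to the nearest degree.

Δλ = -150.639 − 152.984 = -303.623°; wrapped into (−180°, 180°]: 56.377°.
θ = atan2( sin Δλ · cos φ₂ , cos φ₁ · sin φ₂ − sin φ₁ · cos φ₂ · cos Δλ )
  = atan2(0.46570, -0.62928) = 143.497° → normalised to [0°, 360°): 143.497°.

143°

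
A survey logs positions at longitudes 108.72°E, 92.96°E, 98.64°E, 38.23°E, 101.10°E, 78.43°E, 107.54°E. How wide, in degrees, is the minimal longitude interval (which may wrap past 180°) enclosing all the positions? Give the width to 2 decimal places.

Sort the longitudes: +38.23°, +78.43°, +92.96°, +98.64°, +101.10°, +107.54°, +108.72°.
Eastward gaps between consecutive values (wrapping around): 40.20°, 14.53°, 5.68°, 2.46°, 6.44°, 1.18°, 289.51°.
Largest gap = 289.51° ⇒ minimal covering band is its complement: 360° − 289.51° = 70.49°.
Band runs from +38.23° eastward to +108.72°.

70.49°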